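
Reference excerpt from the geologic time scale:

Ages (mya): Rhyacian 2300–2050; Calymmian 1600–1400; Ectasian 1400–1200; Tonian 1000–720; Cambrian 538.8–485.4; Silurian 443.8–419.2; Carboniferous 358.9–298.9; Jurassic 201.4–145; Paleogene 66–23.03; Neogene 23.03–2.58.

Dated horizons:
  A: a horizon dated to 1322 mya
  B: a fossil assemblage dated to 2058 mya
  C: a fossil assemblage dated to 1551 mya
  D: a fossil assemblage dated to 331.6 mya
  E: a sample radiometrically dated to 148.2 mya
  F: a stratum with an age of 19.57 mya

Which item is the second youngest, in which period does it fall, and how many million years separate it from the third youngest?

E, in the Jurassic; 183.4 million years to D

Sorted youngest-first by Ma: F (19.57), E (148.2), D (331.6), A (1322), C (1551), B (2058).
The second youngest is E at 148.2 Ma, which lies in 201.4–145 Ma: the Jurassic.
The third youngest is D at 331.6 Ma; separation = |148.2 − 331.6| = 183.4 Myr.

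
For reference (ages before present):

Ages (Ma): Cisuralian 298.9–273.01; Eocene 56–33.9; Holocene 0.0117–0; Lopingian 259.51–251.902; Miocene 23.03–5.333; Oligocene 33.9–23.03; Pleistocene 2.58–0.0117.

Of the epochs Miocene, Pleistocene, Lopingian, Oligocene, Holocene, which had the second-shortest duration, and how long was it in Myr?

Pleistocene, 2.5683 million years

Start − end for each: Miocene 23.03 − 5.333 = 17.697; Pleistocene 2.58 − 0.0117 = 2.5683; Lopingian 259.51 − 251.902 = 7.608; Oligocene 33.9 − 23.03 = 10.87; Holocene 0.0117 − 0 = 0.0117.
Ranking these from shortest: Holocene < Pleistocene < Lopingian < Oligocene < Miocene.
Position 2 in that ranking is Pleistocene, which lasted 2.5683 Myr.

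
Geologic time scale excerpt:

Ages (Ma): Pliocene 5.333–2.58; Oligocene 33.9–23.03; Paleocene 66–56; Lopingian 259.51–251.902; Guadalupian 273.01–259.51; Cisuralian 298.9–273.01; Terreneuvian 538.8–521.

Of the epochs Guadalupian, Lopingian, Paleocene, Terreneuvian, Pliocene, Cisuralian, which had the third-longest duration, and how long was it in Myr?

Start − end for each: Guadalupian 273.01 − 259.51 = 13.5; Lopingian 259.51 − 251.902 = 7.608; Paleocene 66 − 56 = 10; Terreneuvian 538.8 − 521 = 17.8; Pliocene 5.333 − 2.58 = 2.753; Cisuralian 298.9 − 273.01 = 25.89.
Ranking these from longest: Cisuralian > Terreneuvian > Guadalupian > Paleocene > Lopingian > Pliocene.
Position 3 in that ranking is Guadalupian, which lasted 13.5 Myr.

Guadalupian, 13.5 million years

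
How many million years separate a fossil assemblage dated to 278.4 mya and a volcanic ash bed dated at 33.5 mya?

244.9 million years

278.4 − 33.5 = 244.9 million years.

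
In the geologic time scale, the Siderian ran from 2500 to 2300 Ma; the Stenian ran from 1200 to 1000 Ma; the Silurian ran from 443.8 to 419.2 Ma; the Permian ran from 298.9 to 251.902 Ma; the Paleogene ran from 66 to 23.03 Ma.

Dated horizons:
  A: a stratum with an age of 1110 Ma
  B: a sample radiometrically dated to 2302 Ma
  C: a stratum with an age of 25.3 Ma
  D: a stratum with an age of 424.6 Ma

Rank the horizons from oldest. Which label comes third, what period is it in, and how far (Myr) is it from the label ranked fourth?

Larger Ma means older, so oldest first: B 2302 > A 1110 > D 424.6 > C 25.3.
Counting 3 along gives D (424.6 Ma); the excerpt puts that inside the Silurian, 443.8–419.2 Ma.
Next in line is C (25.3 Ma), and 424.6 − 25.3 = 399.3 Myr.

D, in the Silurian; 399.3 million years to C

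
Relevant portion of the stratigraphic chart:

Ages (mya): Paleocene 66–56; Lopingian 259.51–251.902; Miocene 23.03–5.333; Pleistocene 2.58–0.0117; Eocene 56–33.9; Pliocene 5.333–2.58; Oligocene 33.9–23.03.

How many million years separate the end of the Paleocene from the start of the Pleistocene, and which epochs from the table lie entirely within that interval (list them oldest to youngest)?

The Paleocene closes at 56 Ma and the Pleistocene opens at 2.58 Ma, so the interval is 56 − 2.58 = 53.42 Myr.
An epoch fits inside if it starts at or after 56 Ma and ends at or before 2.58 Ma; oldest first that gives Eocene, Oligocene, Miocene, Pliocene.

53.42 million years; Eocene, Oligocene, Miocene, Pliocene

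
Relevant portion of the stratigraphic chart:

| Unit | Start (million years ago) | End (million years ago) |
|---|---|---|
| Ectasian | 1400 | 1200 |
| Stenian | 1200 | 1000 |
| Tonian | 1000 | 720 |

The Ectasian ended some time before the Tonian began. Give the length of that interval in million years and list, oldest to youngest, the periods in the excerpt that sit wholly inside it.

200 million years; Stenian

The Ectasian closes at 1200 Ma and the Tonian opens at 1000 Ma, so the interval is 1200 − 1000 = 200 Myr.
A period fits inside if it starts at or after 1200 Ma and ends at or before 1000 Ma; oldest first that gives Stenian.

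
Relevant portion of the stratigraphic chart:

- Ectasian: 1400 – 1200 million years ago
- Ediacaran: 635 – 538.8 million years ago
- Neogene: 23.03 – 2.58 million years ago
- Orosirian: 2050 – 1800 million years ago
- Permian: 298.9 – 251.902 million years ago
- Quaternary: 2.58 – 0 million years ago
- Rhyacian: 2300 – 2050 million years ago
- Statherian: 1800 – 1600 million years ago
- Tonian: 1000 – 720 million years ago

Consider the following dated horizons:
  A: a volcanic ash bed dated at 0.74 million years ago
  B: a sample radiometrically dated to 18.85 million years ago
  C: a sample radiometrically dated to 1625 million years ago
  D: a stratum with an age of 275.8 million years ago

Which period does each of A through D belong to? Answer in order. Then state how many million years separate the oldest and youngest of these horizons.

Match each age against the start–end ranges in the excerpt: A = 0.74 Ma → Quaternary (2.58–0); B = 18.85 Ma → Neogene (23.03–2.58); C = 1625 Ma → Statherian (1800–1600); D = 275.8 Ma → Permian (298.9–251.902).
The largest age is 1625 Ma and the smallest is 0.74 Ma; their difference is 1624.26 Myr.

A — Quaternary; B — Neogene; C — Statherian; D — Permian; span 1624.26 million years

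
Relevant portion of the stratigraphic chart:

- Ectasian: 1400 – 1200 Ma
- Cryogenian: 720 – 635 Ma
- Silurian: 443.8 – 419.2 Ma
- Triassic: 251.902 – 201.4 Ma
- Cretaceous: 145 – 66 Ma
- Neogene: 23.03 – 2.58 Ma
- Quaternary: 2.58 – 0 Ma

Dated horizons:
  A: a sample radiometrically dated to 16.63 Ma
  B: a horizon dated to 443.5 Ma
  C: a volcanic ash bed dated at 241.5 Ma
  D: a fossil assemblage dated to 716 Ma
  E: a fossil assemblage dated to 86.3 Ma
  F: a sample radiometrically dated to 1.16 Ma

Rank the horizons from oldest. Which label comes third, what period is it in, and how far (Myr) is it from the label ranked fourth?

Larger Ma means older, so oldest first: D 716 > B 443.5 > C 241.5 > E 86.3 > A 16.63 > F 1.16.
Counting 3 along gives C (241.5 Ma); the excerpt puts that inside the Triassic, 251.902–201.4 Ma.
Next in line is E (86.3 Ma), and 241.5 − 86.3 = 155.2 Myr.

C, in the Triassic; 155.2 million years to E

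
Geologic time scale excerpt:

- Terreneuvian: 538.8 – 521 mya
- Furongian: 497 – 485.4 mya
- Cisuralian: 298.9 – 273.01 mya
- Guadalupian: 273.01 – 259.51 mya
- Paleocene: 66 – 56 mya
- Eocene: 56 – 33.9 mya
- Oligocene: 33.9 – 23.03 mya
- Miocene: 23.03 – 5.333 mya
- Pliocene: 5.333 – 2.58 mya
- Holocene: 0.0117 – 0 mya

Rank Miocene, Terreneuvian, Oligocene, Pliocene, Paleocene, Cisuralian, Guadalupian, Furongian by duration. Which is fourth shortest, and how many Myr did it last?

Furongian, 11.6 million years

Durations: Miocene 17.697; Terreneuvian 17.8; Oligocene 10.87; Pliocene 2.753; Paleocene 10; Cisuralian 25.89; Guadalupian 13.5; Furongian 11.6 Myr.
Sorted shortest-first: Pliocene (2.753), Paleocene (10), Oligocene (10.87), Furongian (11.6), Guadalupian (13.5), Miocene (17.697), Terreneuvian (17.8), Cisuralian (25.89).
The fourth shortest is Furongian at 11.6 Myr.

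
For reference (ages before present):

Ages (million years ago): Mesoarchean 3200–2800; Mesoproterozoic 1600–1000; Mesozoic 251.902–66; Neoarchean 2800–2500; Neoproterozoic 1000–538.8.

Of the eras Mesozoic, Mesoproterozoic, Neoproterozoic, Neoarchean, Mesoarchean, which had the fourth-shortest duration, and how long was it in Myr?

Start − end for each: Mesozoic 251.902 − 66 = 185.902; Mesoproterozoic 1600 − 1000 = 600; Neoproterozoic 1000 − 538.8 = 461.2; Neoarchean 2800 − 2500 = 300; Mesoarchean 3200 − 2800 = 400.
Ranking these from shortest: Mesozoic < Neoarchean < Mesoarchean < Neoproterozoic < Mesoproterozoic.
Position 4 in that ranking is Neoproterozoic, which lasted 461.2 Myr.

Neoproterozoic, 461.2 million years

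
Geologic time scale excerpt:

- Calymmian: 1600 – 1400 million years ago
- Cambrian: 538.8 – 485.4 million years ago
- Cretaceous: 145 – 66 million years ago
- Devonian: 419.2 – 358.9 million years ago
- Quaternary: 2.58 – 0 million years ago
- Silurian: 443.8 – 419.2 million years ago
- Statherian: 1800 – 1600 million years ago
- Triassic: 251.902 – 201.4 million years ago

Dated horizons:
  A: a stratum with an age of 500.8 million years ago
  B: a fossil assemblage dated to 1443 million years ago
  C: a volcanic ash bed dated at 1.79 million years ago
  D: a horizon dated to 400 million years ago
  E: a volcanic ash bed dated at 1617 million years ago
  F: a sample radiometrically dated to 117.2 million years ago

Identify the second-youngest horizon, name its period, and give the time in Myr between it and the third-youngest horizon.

F, in the Cretaceous; 282.8 million years to D

Smaller Ma means younger, so youngest first: C 1.79 < F 117.2 < D 400 < A 500.8 < B 1443 < E 1617.
Counting 2 along gives F (117.2 Ma); the excerpt puts that inside the Cretaceous, 145–66 Ma.
Next in line is D (400 Ma), and 400 − 117.2 = 282.8 Myr.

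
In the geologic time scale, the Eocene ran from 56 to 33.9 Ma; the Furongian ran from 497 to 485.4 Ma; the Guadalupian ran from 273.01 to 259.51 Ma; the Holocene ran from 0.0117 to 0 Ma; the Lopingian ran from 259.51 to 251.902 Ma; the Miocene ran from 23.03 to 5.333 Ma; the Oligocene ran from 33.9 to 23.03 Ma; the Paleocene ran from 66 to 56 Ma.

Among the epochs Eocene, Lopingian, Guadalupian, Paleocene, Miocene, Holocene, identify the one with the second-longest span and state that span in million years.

Miocene, 17.697 million years

Start − end for each: Eocene 56 − 33.9 = 22.1; Lopingian 259.51 − 251.902 = 7.608; Guadalupian 273.01 − 259.51 = 13.5; Paleocene 66 − 56 = 10; Miocene 23.03 − 5.333 = 17.697; Holocene 0.0117 − 0 = 0.0117.
Ranking these from longest: Eocene > Miocene > Guadalupian > Paleocene > Lopingian > Holocene.
Position 2 in that ranking is Miocene, which lasted 17.697 Myr.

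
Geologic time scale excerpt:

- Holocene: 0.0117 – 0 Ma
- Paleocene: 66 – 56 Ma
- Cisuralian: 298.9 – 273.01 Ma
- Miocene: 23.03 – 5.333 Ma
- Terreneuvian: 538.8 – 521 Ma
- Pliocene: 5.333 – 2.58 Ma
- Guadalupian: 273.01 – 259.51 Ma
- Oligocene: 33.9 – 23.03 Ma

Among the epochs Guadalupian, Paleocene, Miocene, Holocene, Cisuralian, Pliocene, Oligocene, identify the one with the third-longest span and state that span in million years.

Durations: Guadalupian 13.5; Paleocene 10; Miocene 17.697; Holocene 0.0117; Cisuralian 25.89; Pliocene 2.753; Oligocene 10.87 Myr.
Sorted longest-first: Cisuralian (25.89), Miocene (17.697), Guadalupian (13.5), Oligocene (10.87), Paleocene (10), Pliocene (2.753), Holocene (0.0117).
The third longest is Guadalupian at 13.5 Myr.

Guadalupian, 13.5 million years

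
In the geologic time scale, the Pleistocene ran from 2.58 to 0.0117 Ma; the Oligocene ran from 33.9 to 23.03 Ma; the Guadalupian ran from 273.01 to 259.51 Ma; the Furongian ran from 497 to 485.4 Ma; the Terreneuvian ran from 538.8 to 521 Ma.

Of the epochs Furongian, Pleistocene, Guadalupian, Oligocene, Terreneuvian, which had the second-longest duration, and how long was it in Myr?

Guadalupian, 13.5 million years

Durations: Furongian 11.6; Pleistocene 2.5683; Guadalupian 13.5; Oligocene 10.87; Terreneuvian 17.8 Myr.
Sorted longest-first: Terreneuvian (17.8), Guadalupian (13.5), Furongian (11.6), Oligocene (10.87), Pleistocene (2.5683).
The second longest is Guadalupian at 13.5 Myr.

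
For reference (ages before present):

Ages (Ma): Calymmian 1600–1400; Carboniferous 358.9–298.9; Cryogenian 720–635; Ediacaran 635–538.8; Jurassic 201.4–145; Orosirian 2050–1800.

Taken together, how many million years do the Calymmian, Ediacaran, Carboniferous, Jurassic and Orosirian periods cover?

662.6 million years

Each duration: Calymmian = 200; Ediacaran = 96.2; Carboniferous = 60; Jurassic = 56.4; Orosirian = 250.
Sum: 200 + 96.2 + 60 + 56.4 + 250 = 662.6 Myr.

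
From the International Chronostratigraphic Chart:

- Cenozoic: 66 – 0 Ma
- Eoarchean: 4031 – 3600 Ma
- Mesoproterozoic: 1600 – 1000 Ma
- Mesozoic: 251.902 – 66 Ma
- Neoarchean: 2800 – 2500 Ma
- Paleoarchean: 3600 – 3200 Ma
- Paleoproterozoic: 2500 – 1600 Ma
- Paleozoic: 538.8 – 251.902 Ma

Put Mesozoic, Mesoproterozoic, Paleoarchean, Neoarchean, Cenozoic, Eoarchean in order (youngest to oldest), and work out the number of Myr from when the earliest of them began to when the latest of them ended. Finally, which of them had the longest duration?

Cenozoic, Mesozoic, Mesoproterozoic, Neoarchean, Paleoarchean, Eoarchean; total span 4031 Myr; longest is Mesoproterozoic

From the excerpt: Mesozoic 251.902–66; Mesoproterozoic 1600–1000; Paleoarchean 3600–3200; Neoarchean 2800–2500; Cenozoic 66–0; Eoarchean 4031–3600 (Ma).
Larger Ma is earlier, so the oldest is Eoarchean and the youngest is Cenozoic; youngest to oldest: Cenozoic, Mesozoic, Mesoproterozoic, Neoarchean, Paleoarchean, Eoarchean.
Oldest start 4031 minus youngest end 0 gives 4031 Myr overall.
Individual lengths (start − end): Mesozoic 185.902; Eoarchean 431; Neoarchean 300; Mesoproterozoic 600; Cenozoic 66; Paleoarchean 400. The largest is Mesoproterozoic at 600 Myr.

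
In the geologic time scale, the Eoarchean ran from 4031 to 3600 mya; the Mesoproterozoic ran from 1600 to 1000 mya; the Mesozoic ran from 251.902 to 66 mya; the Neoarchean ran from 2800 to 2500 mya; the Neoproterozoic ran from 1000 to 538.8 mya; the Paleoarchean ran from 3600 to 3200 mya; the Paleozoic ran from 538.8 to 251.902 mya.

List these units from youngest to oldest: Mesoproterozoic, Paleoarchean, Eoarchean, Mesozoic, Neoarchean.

Mesozoic → Mesoproterozoic → Neoarchean → Paleoarchean → Eoarchean

The oldest of these is Eoarchean (starts 4031 Ma) and the youngest is Mesozoic (ends 66 Ma).
In between, by decreasing start age: Paleoarchean (3600), Neoarchean (2800), Mesoproterozoic (1600).
Listing youngest first means reversing that sequence.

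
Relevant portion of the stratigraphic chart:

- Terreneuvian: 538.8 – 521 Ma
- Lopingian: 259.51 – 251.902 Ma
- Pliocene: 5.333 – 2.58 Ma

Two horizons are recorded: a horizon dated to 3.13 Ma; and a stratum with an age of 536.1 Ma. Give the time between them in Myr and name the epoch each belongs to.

Elapsed time: 536.1 − 3.13 = 532.97 Myr.
3.13 Ma lies within 5.333–2.58 Ma: Pliocene.
536.1 Ma lies within 538.8–521 Ma: Terreneuvian.

532.97 million years apart; the first in the Pliocene, the second in the Terreneuvian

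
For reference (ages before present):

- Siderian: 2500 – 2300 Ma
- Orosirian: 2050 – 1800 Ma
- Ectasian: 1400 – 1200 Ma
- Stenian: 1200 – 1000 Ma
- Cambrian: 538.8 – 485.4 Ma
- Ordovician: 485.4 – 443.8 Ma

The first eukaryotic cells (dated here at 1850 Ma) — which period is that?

1850 Ma lies between 2050 and 1800 Ma, so it falls in the Orosirian.

Orosirian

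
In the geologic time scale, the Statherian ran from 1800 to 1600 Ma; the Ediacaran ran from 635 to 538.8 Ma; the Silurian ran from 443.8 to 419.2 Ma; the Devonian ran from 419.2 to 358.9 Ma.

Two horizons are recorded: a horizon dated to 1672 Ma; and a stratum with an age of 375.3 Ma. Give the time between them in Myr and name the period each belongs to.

1296.7 million years apart; the first in the Statherian, the second in the Devonian

Elapsed time: 1672 − 375.3 = 1296.7 Myr.
1672 Ma lies within 1800–1600 Ma: Statherian.
375.3 Ma lies within 419.2–358.9 Ma: Devonian.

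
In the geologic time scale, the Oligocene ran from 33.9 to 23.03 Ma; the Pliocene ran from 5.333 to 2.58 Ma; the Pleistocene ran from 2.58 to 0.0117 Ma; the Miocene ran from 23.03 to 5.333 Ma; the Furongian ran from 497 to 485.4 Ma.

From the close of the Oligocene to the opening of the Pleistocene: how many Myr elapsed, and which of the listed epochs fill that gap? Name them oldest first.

End of Oligocene = 23.03 Ma; start of Pleistocene = 2.58 Ma.
Gap = 23.03 − 2.58 = 20.45 Myr.
Epochs wholly inside 23.03–2.58 Ma: Miocene (23.03–5.333), Pliocene (5.333–2.58).

20.45 million years; Miocene, Pliocene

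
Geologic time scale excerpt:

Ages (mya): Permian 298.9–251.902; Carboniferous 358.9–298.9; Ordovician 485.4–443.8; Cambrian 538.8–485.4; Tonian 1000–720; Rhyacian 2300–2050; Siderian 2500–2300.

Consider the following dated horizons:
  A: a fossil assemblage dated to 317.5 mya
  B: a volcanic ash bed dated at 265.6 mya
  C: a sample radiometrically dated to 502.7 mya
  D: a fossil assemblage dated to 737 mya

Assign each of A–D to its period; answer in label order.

A: 317.5 Ma lies in 358.9–298.9 Ma, so Carboniferous.
B: 265.6 Ma lies in 298.9–251.902 Ma, so Permian.
C: 502.7 Ma lies in 538.8–485.4 Ma, so Cambrian.
D: 737 Ma lies in 1000–720 Ma, so Tonian.

A — Carboniferous; B — Permian; C — Cambrian; D — Tonian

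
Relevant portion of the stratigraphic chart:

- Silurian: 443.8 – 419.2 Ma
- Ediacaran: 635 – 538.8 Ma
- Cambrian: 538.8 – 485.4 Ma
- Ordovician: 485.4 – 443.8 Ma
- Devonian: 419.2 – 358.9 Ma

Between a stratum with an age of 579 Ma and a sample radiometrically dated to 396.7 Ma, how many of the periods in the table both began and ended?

3

579 Ma sits inside the Ediacaran (635–538.8) and 396.7 Ma inside the Devonian (419.2–358.9); neither of those is wholly between the two dates.
The listed periods lying completely between them are Cambrian, Ordovician, Silurian — 3 in all.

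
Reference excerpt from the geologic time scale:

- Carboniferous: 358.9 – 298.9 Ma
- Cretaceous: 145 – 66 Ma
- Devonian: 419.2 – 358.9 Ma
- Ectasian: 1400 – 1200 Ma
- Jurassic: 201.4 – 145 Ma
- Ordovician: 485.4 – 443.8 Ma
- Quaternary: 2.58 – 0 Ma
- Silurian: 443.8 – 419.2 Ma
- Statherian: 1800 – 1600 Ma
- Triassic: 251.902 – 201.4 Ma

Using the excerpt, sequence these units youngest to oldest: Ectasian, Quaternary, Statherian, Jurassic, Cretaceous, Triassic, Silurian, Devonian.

Quaternary, then Cretaceous, then Jurassic, then Triassic, then Devonian, then Silurian, then Ectasian, then Statherian

The oldest of these is Statherian (starts 1800 Ma) and the youngest is Quaternary (ends 0 Ma).
In between, by decreasing start age: Ectasian (1400), Silurian (443.8), Devonian (419.2), Triassic (251.902), Jurassic (201.4), Cretaceous (145).
Listing youngest first means reversing that sequence.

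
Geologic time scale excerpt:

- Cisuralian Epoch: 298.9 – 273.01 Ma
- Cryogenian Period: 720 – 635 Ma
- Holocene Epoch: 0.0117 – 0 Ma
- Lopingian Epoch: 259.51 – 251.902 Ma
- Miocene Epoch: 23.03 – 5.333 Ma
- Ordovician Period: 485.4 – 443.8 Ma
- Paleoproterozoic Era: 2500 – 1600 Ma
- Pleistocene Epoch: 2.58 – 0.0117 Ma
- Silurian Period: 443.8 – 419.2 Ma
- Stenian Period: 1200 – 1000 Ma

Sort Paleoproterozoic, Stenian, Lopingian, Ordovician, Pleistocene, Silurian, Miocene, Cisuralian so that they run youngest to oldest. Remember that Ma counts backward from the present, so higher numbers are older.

The oldest of these is Paleoproterozoic (starts 2500 Ma) and the youngest is Pleistocene (ends 0.0117 Ma).
In between, by decreasing start age: Stenian (1200), Ordovician (485.4), Silurian (443.8), Cisuralian (298.9), Lopingian (259.51), Miocene (23.03).
Listing youngest first means reversing that sequence.

Pleistocene → Miocene → Lopingian → Cisuralian → Silurian → Ordovician → Stenian → Paleoproterozoic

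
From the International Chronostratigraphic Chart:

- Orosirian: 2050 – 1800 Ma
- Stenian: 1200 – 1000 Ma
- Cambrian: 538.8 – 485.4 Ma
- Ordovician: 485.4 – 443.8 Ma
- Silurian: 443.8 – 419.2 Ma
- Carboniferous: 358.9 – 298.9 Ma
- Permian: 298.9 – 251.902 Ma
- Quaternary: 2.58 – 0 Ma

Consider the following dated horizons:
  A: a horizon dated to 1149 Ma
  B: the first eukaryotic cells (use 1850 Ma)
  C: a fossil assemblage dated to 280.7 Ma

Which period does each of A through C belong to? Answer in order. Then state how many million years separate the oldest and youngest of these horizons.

A — Stenian; B — Orosirian; C — Permian; span 1569.3 million years

A: 1149 Ma lies in 1200–1000 Ma, so Stenian.
B: 1850 Ma lies in 2050–1800 Ma, so Orosirian.
C: 280.7 Ma lies in 298.9–251.902 Ma, so Permian.
Oldest = 1850 Ma, youngest = 280.7 Ma → span 1569.3 Myr.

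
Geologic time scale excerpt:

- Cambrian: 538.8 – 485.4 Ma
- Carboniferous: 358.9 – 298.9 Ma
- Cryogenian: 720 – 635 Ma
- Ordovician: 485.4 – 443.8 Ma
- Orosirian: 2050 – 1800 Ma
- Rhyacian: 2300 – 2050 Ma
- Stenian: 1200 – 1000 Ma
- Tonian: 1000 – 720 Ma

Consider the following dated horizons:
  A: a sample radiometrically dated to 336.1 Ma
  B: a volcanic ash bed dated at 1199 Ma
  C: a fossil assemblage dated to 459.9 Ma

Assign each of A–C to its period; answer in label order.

A — Carboniferous; B — Stenian; C — Ordovician

Match each age against the start–end ranges in the excerpt: A = 336.1 Ma → Carboniferous (358.9–298.9); B = 1199 Ma → Stenian (1200–1000); C = 459.9 Ma → Ordovician (485.4–443.8).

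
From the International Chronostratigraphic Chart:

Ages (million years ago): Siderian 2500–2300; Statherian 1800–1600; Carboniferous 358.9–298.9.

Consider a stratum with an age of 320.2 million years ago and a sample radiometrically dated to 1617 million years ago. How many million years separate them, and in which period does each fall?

Elapsed time: 1617 − 320.2 = 1296.8 Myr.
320.2 Ma lies within 358.9–298.9 Ma: Carboniferous.
1617 Ma lies within 1800–1600 Ma: Statherian.

1296.8 million years apart; the first in the Carboniferous, the second in the Statherian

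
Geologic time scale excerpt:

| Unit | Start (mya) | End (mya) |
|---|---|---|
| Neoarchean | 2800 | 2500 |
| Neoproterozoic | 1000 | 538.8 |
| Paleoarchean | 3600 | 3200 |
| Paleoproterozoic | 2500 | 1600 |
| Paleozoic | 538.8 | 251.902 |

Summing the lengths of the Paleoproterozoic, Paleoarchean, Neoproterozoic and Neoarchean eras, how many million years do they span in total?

Duration is start − end for each: (2500 − 1600) + (3600 − 3200) + (1000 − 538.8) + (2800 − 2500).
That is 900 + 400 + 461.2 + 300, which totals 2061.2 million years.

2061.2 million years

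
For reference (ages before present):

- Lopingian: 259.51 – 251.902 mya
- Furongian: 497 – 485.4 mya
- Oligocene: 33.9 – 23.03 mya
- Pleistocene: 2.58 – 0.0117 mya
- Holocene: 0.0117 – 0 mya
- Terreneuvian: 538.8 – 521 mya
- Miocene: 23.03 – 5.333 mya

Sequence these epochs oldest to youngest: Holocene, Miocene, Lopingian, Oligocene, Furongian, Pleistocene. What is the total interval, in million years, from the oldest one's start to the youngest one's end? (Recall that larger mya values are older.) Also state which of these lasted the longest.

Furongian → Lopingian → Oligocene → Miocene → Pleistocene → Holocene; total span 497 Myr; longest is Miocene

From the excerpt: Holocene 0.0117–0; Miocene 23.03–5.333; Lopingian 259.51–251.902; Oligocene 33.9–23.03; Furongian 497–485.4; Pleistocene 2.58–0.0117 (Ma).
Larger Ma is earlier, so the oldest is Furongian and the youngest is Holocene; oldest to youngest: Furongian, Lopingian, Oligocene, Miocene, Pleistocene, Holocene.
Oldest start 497 minus youngest end 0 gives 497 Myr overall.
Individual lengths (start − end): Pleistocene 2.5683; Miocene 17.697; Oligocene 10.87; Holocene 0.0117; Lopingian 7.608; Furongian 11.6. The largest is Miocene at 17.697 Myr.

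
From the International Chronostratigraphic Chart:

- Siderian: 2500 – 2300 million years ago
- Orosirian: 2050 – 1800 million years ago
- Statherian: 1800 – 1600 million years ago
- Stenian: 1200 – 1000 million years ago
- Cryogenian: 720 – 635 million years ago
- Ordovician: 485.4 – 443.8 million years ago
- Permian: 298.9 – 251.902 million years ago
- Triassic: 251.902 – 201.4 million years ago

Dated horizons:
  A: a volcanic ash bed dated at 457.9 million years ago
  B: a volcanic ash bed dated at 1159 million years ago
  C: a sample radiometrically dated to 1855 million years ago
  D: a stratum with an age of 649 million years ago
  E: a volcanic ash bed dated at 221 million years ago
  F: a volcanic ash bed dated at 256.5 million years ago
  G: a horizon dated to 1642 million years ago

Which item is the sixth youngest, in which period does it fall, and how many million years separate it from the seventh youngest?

Smaller Ma means younger, so youngest first: E 221 < F 256.5 < A 457.9 < D 649 < B 1159 < G 1642 < C 1855.
Counting 6 along gives G (1642 Ma); the excerpt puts that inside the Statherian, 1800–1600 Ma.
Next in line is C (1855 Ma), and 1855 − 1642 = 213 Myr.

G, in the Statherian; 213 million years to C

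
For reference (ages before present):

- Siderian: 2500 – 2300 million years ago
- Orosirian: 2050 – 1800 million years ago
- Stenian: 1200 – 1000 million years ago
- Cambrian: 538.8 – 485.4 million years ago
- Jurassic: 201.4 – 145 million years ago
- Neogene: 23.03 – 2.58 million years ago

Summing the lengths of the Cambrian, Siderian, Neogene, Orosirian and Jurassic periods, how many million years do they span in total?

580.25 million years

Duration is start − end for each: (538.8 − 485.4) + (2500 − 2300) + (23.03 − 2.58) + (2050 − 1800) + (201.4 − 145).
That is 53.4 + 200 + 20.45 + 250 + 56.4, which totals 580.25 million years.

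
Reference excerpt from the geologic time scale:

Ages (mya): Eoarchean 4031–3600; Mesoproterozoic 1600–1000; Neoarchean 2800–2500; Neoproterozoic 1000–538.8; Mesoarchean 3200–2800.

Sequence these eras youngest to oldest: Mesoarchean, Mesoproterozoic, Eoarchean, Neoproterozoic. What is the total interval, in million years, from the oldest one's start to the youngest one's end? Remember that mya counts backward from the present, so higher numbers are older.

Neoproterozoic → Mesoproterozoic → Mesoarchean → Eoarchean; total span 3492.2 Myr

From the excerpt: Mesoarchean 3200–2800; Mesoproterozoic 1600–1000; Eoarchean 4031–3600; Neoproterozoic 1000–538.8 (Ma).
Larger Ma is earlier, so the oldest is Eoarchean and the youngest is Neoproterozoic; youngest to oldest: Neoproterozoic, Mesoproterozoic, Mesoarchean, Eoarchean.
Oldest start 4031 minus youngest end 538.8 gives 3492.2 Myr overall.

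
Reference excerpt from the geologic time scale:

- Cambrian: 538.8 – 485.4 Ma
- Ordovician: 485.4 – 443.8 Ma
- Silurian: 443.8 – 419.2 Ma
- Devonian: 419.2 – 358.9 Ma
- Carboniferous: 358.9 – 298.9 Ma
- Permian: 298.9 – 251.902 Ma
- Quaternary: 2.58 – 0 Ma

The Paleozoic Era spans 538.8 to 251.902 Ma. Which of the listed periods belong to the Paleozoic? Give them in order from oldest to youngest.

Cambrian, Ordovician, Silurian, Devonian, Carboniferous, Permian

Periods with both bounds inside 538.8–251.902 Ma: Cambrian (538.8–485.4), Ordovician (485.4–443.8), Silurian (443.8–419.2), Devonian (419.2–358.9), Carboniferous (358.9–298.9), Permian (298.9–251.902).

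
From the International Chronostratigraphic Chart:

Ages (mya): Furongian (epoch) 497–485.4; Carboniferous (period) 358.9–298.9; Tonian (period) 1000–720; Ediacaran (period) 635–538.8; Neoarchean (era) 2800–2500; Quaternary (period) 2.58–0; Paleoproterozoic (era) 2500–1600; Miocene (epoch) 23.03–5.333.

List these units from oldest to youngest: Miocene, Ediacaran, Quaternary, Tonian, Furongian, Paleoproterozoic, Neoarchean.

Sorting by start age (descending Ma, since larger Ma = older): Neoarchean began 2800, Paleoproterozoic began 2500, Tonian began 1000, Ediacaran began 635, Furongian began 497, Miocene began 23.03, Quaternary began 2.58.

Neoarchean, Paleoproterozoic, Tonian, Ediacaran, Furongian, Miocene, Quaternary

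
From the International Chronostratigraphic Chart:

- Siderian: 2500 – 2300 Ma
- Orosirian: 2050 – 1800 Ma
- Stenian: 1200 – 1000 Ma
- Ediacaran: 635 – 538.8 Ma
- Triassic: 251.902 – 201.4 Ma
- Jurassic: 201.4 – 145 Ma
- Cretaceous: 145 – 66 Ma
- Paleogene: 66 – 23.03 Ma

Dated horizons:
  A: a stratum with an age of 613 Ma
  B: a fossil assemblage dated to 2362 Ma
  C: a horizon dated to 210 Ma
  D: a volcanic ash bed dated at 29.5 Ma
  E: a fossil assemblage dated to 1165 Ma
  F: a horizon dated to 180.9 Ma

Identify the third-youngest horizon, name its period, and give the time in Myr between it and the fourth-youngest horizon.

C, in the Triassic; 403 million years to A

Sorted youngest-first by Ma: D (29.5), F (180.9), C (210), A (613), E (1165), B (2362).
The third youngest is C at 210 Ma, which lies in 251.902–201.4 Ma: the Triassic.
The fourth youngest is A at 613 Ma; separation = |210 − 613| = 403 Myr.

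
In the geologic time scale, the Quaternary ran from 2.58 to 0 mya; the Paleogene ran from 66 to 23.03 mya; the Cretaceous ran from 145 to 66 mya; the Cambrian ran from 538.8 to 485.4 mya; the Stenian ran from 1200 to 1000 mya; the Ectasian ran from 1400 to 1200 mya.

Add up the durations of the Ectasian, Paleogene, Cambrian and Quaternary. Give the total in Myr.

298.95 million years

Each duration: Ectasian = 200; Paleogene = 42.97; Cambrian = 53.4; Quaternary = 2.58.
Sum: 200 + 42.97 + 53.4 + 2.58 = 298.95 Myr.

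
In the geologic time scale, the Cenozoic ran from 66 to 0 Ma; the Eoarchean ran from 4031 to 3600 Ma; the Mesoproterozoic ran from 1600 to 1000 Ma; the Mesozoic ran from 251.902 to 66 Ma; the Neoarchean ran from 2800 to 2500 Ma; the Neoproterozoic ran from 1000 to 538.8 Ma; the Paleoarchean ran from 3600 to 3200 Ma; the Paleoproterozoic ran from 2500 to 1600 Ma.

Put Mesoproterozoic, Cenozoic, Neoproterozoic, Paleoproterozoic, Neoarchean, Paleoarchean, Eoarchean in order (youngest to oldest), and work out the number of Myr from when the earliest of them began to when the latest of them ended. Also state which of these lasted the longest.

Cenozoic, Neoproterozoic, Mesoproterozoic, Paleoproterozoic, Neoarchean, Paleoarchean, Eoarchean; total span 4031 Myr; longest is Paleoproterozoic

From the excerpt: Mesoproterozoic 1600–1000; Cenozoic 66–0; Neoproterozoic 1000–538.8; Paleoproterozoic 2500–1600; Neoarchean 2800–2500; Paleoarchean 3600–3200; Eoarchean 4031–3600 (Ma).
Larger Ma is earlier, so the oldest is Eoarchean and the youngest is Cenozoic; youngest to oldest: Cenozoic, Neoproterozoic, Mesoproterozoic, Paleoproterozoic, Neoarchean, Paleoarchean, Eoarchean.
Oldest start 4031 minus youngest end 0 gives 4031 Myr overall.
Individual lengths (start − end): Cenozoic 66; Neoarchean 300; Paleoarchean 400; Mesoproterozoic 600; Paleoproterozoic 900; Neoproterozoic 461.2; Eoarchean 431. The largest is Paleoproterozoic at 900 Myr.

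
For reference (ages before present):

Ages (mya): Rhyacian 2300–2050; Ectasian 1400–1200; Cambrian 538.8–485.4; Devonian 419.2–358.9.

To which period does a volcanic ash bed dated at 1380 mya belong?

Ectasian

1380 Ma lies between 1400 and 1200 Ma, so it falls in the Ectasian.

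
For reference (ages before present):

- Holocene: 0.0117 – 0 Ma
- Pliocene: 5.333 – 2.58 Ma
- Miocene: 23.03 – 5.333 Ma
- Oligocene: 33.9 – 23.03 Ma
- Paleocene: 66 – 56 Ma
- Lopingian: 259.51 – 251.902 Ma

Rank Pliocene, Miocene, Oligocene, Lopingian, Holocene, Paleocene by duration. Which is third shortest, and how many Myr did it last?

Durations: Pliocene 2.753; Miocene 17.697; Oligocene 10.87; Lopingian 7.608; Holocene 0.0117; Paleocene 10 Myr.
Sorted shortest-first: Holocene (0.0117), Pliocene (2.753), Lopingian (7.608), Paleocene (10), Oligocene (10.87), Miocene (17.697).
The third shortest is Lopingian at 7.608 Myr.

Lopingian, 7.608 million years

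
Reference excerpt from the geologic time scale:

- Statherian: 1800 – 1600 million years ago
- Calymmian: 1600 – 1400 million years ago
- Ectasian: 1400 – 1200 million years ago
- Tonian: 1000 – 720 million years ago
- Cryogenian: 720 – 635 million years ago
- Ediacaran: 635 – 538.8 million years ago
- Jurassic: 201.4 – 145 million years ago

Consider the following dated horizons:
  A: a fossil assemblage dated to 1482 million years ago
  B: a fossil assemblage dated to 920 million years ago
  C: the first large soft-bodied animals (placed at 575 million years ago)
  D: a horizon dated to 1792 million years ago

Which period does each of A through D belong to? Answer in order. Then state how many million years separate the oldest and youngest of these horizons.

A — Calymmian; B — Tonian; C — Ediacaran; D — Statherian; span 1217 million years

Match each age against the start–end ranges in the excerpt: A = 1482 Ma → Calymmian (1600–1400); B = 920 Ma → Tonian (1000–720); C = 575 Ma → Ediacaran (635–538.8); D = 1792 Ma → Statherian (1800–1600).
The largest age is 1792 Ma and the smallest is 575 Ma; their difference is 1217 Myr.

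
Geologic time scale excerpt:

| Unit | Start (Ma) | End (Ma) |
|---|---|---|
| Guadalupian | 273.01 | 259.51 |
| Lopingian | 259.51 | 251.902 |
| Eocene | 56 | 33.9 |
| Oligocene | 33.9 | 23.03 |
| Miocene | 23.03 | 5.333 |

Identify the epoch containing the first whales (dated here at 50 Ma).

50 Ma lies between 56 and 33.9 Ma, so it falls in the Eocene.

Eocene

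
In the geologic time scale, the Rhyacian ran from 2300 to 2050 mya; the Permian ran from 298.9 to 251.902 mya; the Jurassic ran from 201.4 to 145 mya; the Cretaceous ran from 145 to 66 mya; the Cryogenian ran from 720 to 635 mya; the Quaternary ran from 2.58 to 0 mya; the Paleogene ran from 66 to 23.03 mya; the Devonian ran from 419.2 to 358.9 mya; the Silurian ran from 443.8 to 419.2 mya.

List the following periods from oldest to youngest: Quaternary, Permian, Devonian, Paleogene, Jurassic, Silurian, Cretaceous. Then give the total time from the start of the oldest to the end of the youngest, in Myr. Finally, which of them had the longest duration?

Silurian, Devonian, Permian, Jurassic, Cretaceous, Paleogene, Quaternary; total span 443.8 Myr; longest is Cretaceous

From the excerpt: Quaternary 2.58–0; Permian 298.9–251.902; Devonian 419.2–358.9; Paleogene 66–23.03; Jurassic 201.4–145; Silurian 443.8–419.2; Cretaceous 145–66 (Ma).
Larger Ma is earlier, so the oldest is Silurian and the youngest is Quaternary; oldest to youngest: Silurian, Devonian, Permian, Jurassic, Cretaceous, Paleogene, Quaternary.
Oldest start 443.8 minus youngest end 0 gives 443.8 Myr overall.
Individual lengths (start − end): Devonian 60.3; Permian 46.998; Quaternary 2.58; Silurian 24.6; Paleogene 42.97; Cretaceous 79; Jurassic 56.4. The largest is Cretaceous at 79 Myr.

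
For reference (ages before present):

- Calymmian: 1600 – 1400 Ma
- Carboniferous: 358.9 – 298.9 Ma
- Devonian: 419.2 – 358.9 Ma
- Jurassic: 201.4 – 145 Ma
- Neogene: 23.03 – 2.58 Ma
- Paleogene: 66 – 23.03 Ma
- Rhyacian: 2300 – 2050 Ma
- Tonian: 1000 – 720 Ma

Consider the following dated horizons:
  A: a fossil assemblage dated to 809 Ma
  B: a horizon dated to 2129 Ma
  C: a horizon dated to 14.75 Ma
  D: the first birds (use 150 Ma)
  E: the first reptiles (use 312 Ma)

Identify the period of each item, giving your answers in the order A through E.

A: 809 Ma lies in 1000–720 Ma, so Tonian.
B: 2129 Ma lies in 2300–2050 Ma, so Rhyacian.
C: 14.75 Ma lies in 23.03–2.58 Ma, so Neogene.
D: 150 Ma lies in 201.4–145 Ma, so Jurassic.
E: 312 Ma lies in 358.9–298.9 Ma, so Carboniferous.

A — Tonian; B — Rhyacian; C — Neogene; D — Jurassic; E — Carboniferous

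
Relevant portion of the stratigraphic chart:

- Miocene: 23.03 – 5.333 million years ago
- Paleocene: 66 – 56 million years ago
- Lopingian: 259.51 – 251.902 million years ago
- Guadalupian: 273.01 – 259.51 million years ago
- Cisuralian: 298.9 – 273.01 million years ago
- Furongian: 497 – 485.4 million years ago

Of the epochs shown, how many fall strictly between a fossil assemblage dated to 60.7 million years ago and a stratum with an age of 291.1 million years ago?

The older date is 291.1 Ma and the younger is 60.7 Ma.
Epochs with start < 291.1 and end > 60.7 Ma: Guadalupian (273.01–259.51), Lopingian (259.51–251.902).
That is 2 complete epochs.

2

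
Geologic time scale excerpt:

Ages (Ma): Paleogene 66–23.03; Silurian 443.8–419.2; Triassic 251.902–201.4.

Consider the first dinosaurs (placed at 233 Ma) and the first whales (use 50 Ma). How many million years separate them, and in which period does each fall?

183 million years apart; the first in the Triassic, the second in the Paleogene

Elapsed time: 233 − 50 = 183 Myr.
233 Ma lies within 251.902–201.4 Ma: Triassic.
50 Ma lies within 66–23.03 Ma: Paleogene.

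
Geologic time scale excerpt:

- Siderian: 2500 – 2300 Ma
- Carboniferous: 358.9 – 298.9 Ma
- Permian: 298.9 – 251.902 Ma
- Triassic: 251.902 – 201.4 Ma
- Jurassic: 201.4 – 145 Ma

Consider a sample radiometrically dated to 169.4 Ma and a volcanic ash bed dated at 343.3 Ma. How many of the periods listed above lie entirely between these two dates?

The older date is 343.3 Ma and the younger is 169.4 Ma.
Periods with start < 343.3 and end > 169.4 Ma: Permian (298.9–251.902), Triassic (251.902–201.4).
That is 2 complete periods.

2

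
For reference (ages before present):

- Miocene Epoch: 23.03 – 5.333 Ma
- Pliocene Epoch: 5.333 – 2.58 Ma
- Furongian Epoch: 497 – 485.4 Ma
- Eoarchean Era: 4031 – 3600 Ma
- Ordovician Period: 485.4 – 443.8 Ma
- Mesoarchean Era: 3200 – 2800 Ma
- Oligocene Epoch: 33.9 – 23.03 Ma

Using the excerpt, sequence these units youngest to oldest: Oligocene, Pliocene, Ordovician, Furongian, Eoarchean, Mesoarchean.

Sorting by start age (ascending Ma, since larger Ma = older): Pliocene start 5.333, Oligocene start 33.9, Ordovician start 485.4, Furongian start 497, Mesoarchean start 3200, Eoarchean start 4031.

Pliocene, Oligocene, Ordovician, Furongian, Mesoarchean, Eoarchean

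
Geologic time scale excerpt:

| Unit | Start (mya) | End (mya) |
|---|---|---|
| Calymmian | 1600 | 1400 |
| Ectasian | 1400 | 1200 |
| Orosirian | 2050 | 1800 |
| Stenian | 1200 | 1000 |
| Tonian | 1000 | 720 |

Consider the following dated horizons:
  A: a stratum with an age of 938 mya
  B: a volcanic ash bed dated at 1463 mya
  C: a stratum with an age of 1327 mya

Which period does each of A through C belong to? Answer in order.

A — Tonian; B — Calymmian; C — Ectasian

A: 938 Ma lies in 1000–720 Ma, so Tonian.
B: 1463 Ma lies in 1600–1400 Ma, so Calymmian.
C: 1327 Ma lies in 1400–1200 Ma, so Ectasian.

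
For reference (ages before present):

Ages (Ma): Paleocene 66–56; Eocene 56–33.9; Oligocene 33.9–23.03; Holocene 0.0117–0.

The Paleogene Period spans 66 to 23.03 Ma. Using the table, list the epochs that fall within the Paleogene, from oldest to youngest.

Paleocene, Eocene, Oligocene

Epochs with both bounds inside 66–23.03 Ma: Paleocene (66–56), Eocene (56–33.9), Oligocene (33.9–23.03).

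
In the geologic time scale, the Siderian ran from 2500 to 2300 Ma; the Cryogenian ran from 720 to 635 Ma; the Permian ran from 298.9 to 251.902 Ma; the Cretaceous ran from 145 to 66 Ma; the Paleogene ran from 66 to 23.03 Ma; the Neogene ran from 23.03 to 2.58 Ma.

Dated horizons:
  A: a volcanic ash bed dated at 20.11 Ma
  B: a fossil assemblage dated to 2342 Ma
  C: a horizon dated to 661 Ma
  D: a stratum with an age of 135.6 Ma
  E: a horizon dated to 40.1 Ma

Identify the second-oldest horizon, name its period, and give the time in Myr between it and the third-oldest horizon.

Larger Ma means older, so oldest first: B 2342 > C 661 > D 135.6 > E 40.1 > A 20.11.
Counting 2 along gives C (661 Ma); the excerpt puts that inside the Cryogenian, 720–635 Ma.
Next in line is D (135.6 Ma), and 661 − 135.6 = 525.4 Myr.

C, in the Cryogenian; 525.4 million years to D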